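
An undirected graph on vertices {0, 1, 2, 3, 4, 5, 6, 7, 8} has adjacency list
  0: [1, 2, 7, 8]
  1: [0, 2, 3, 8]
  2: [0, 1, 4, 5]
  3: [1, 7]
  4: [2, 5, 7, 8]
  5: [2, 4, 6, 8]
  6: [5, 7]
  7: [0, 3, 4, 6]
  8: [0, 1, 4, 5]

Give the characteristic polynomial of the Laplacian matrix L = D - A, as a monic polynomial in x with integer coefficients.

Reading degrees in the order [0, 1, 2, 3, 4, 5, 6, 7, 8] gives [4, 4, 4, 2, 4, 4, 2, 4, 4]; set D = diag(4, 4, 4, 2, 4, 4, 2, 4, 4) and form L = D - A. Computing det(xI - L) by cofactor expansion (or equivalently via sum-over-permutations) gives x^9 - 32x^8 + 436x^7 - 3296x^6 + 15080x^5 - 42624x^4 + 72420x^3 - 67368x^2 + 26208x. The constant term is 0 because L is singular (the all-ones vector lies in its kernel). The eigenvalues sum to 32, which equals trace(L) = 2|E|. There is one zero in the spectrum, matching the 1 component.

x^9 - 32x^8 + 436x^7 - 3296x^6 + 15080x^5 - 42624x^4 + 72420x^3 - 67368x^2 + 26208x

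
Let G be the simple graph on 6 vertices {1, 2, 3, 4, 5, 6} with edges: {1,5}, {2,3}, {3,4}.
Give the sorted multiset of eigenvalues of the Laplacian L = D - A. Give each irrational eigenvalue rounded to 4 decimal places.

[0, 0, 0, 1, 2, 3]

Each diagonal entry of L is the vertex degree and each off-diagonal entry is -1 where an edge is present, 0 otherwise; in the order [1, 2, 3, 4, 5, 6] the diagonal is [1, 1, 2, 1, 1, 0]. The multiplicity of 0 as a Laplacian eigenvalue equals the number of connected components. The 3 zero eigenvalues correspond to the 3 connected components. The eigenvalues sum to 6, which equals trace(L) = 2|E|.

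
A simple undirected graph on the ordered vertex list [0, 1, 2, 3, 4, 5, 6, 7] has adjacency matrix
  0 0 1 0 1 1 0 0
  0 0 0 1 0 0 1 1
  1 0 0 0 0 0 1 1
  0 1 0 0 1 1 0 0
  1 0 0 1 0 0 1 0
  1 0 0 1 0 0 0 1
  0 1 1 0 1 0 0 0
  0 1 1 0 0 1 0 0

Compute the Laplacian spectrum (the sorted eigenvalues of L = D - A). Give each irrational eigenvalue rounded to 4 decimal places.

[0, 2, 2, 2, 4, 4, 4, 6]

With the vertex order [0, 1, 2, 3, 4, 5, 6, 7], the degrees are [3, 3, 3, 3, 3, 3, 3, 3], giving D = diag(3, 3, 3, 3, 3, 3, 3, 3) and L = D - A. Diagonalising L (or applying a numerical eigensolver to the 8x8 matrix) gives the spectrum above. The single zero eigenvalue shows the graph is connected. There is one zero in the spectrum, matching the 1 component. The eigenvalues sum to 24, which equals trace(L) = 2|E|.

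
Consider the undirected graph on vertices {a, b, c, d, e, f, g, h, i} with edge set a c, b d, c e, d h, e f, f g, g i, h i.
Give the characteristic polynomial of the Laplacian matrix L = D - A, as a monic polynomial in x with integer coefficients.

With the vertex order [a, b, c, d, e, f, g, h, i], the degrees are [1, 1, 2, 2, 2, 2, 2, 2, 2], giving D = diag(1, 1, 2, 2, 2, 2, 2, 2, 2) and L = D - A. Computing det(xI - L) by cofactor expansion (or equivalently via sum-over-permutations) gives x^9 - 16x^8 + 105x^7 - 364x^6 + 715x^5 - 792x^4 + 462x^3 - 120x^2 + 9x. The constant term is 0 because L is singular (the all-ones vector lies in its kernel). The largest eigenvalue, 3.8794, is at most the vertex count 9. The eigenvalues sum to 16, which equals trace(L) = 2|E|.

x^9 - 16x^8 + 105x^7 - 364x^6 + 715x^5 - 792x^4 + 462x^3 - 120x^2 + 9x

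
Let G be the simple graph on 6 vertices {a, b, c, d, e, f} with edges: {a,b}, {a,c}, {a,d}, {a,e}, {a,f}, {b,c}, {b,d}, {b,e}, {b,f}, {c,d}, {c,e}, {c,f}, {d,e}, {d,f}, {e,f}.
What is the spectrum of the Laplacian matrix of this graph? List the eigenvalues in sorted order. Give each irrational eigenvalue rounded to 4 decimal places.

With the vertex order [a, b, c, d, e, f], the degrees are [5, 5, 5, 5, 5, 5], giving D = diag(5, 5, 5, 5, 5, 5) and L = D - A. Diagonalising L (or applying a numerical eigensolver to the 6x6 matrix) gives the spectrum above. The single zero eigenvalue shows the graph is connected. By the matrix-tree theorem the graph has (1/6) * product of the nonzero eigenvalues = 1296 spanning trees.

[0, 6, 6, 6, 6, 6]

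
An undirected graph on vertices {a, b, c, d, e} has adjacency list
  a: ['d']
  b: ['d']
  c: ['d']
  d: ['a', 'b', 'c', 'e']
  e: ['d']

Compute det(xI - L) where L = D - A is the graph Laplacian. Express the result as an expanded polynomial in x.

x^5 - 8x^4 + 18x^3 - 16x^2 + 5x

Each diagonal entry of L is the vertex degree and each off-diagonal entry is -1 where an edge is present, 0 otherwise; in the order [a, b, c, d, e] the diagonal is [1, 1, 1, 4, 1]. The eigenvalues of L are [0, 1, 1, 1, 5]; the characteristic polynomial is the product of (x - lambda_i), which multiplies out to x^5 - 8x^4 + 18x^3 - 16x^2 + 5x. The coefficient of x^4 equals -trace(L) = -8, matching the sum of degrees.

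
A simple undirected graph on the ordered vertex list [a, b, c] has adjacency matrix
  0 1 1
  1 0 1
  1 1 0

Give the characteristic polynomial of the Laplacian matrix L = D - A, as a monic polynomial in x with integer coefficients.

x^3 - 6x^2 + 9x

Reading degrees in the order [a, b, c] gives [2, 2, 2]; set D = diag(2, 2, 2) and form L = D - A. The eigenvalues of L are [0, 3, 3]; the characteristic polynomial is the product of (x - lambda_i), which multiplies out to x^3 - 6x^2 + 9x. The constant term is 0 because L is singular (the all-ones vector lies in its kernel). The eigenvalues sum to 6, which equals trace(L) = 2|E|. By the matrix-tree theorem the graph has (1/3) * product of the nonzero eigenvalues = 3 spanning trees.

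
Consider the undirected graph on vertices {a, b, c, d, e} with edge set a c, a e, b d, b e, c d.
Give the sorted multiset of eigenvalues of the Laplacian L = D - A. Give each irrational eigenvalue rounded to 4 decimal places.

Reading degrees in the order [a, b, c, d, e] gives [2, 2, 2, 2, 2]; set D = diag(2, 2, 2, 2, 2) and form L = D - A. Since every row of L sums to 0, the all-ones vector is in the kernel and 0 is an eigenvalue. The eigenvalues sum to 10, which equals trace(L) = 2|E|.

[0, 1.3820, 1.3820, 3.6180, 3.6180]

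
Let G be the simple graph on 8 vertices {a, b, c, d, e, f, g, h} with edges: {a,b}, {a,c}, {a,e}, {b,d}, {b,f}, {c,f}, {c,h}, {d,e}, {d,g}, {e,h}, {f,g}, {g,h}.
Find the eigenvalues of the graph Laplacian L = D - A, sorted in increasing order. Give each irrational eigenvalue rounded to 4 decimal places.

[0, 2, 2, 2, 4, 4, 4, 6]

Each diagonal entry of L is the vertex degree and each off-diagonal entry is -1 where an edge is present, 0 otherwise; in the order [a, b, c, d, e, f, g, h] the diagonal is [3, 3, 3, 3, 3, 3, 3, 3]. L is symmetric positive semidefinite, so every eigenvalue is real and nonnegative.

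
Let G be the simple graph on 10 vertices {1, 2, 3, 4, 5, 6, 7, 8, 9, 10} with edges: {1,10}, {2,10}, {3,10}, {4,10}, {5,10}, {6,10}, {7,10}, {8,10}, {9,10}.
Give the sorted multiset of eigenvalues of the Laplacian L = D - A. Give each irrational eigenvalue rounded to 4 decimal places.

Each diagonal entry of L is the vertex degree and each off-diagonal entry is -1 where an edge is present, 0 otherwise; in the order [1, 2, 3, 4, 5, 6, 7, 8, 9, 10] the diagonal is [1, 1, 1, 1, 1, 1, 1, 1, 1, 9]. L is symmetric positive semidefinite, so every eigenvalue is real and nonnegative. The single zero eigenvalue shows the graph is connected.

[0, 1, 1, 1, 1, 1, 1, 1, 1, 10]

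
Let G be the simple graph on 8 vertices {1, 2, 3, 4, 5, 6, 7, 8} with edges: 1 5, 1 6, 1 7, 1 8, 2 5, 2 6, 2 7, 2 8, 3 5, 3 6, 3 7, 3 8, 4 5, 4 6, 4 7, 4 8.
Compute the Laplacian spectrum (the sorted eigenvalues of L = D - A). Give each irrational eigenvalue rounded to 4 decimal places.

Reading degrees in the order [1, 2, 3, 4, 5, 6, 7, 8] gives [4, 4, 4, 4, 4, 4, 4, 4]; set D = diag(4, 4, 4, 4, 4, 4, 4, 4) and form L = D - A. The multiplicity of 0 as a Laplacian eigenvalue equals the number of connected components.

[0, 4, 4, 4, 4, 4, 4, 8]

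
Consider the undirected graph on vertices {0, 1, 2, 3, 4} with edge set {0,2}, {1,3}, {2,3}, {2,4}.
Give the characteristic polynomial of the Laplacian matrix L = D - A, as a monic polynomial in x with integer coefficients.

With the vertex order [0, 1, 2, 3, 4], the degrees are [1, 1, 3, 2, 1], giving D = diag(1, 1, 3, 2, 1) and L = D - A. Computing det(xI - L) by cofactor expansion (or equivalently via sum-over-permutations) gives x^5 - 8x^4 + 20x^3 - 18x^2 + 5x. The coefficient of x^4 equals -trace(L) = -8, matching the sum of degrees.

x^5 - 8x^4 + 20x^3 - 18x^2 + 5x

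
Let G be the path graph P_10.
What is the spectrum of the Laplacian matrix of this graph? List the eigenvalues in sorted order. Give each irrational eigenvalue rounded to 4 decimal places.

The graph has 10 vertices and degree multiset [2, 2, 2, 2, 2, 2, 2, 2, 1, 1]; D is the diagonal matrix of degrees and L = D - A. Since every row of L sums to 0, the all-ones vector is in the kernel and 0 is an eigenvalue. The single zero eigenvalue shows the graph is connected. The eigenvalues sum to 18, which equals trace(L) = 2|E|.

[0, 0.0979, 0.3820, 0.8244, 1.3820, 2, 2.6180, 3.1756, 3.6180, 3.9021]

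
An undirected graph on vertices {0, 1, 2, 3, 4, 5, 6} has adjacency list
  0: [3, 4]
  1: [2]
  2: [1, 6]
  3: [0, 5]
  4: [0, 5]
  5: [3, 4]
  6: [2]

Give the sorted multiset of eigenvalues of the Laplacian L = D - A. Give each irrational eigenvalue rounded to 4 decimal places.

With the vertex order [0, 1, 2, 3, 4, 5, 6], the degrees are [2, 1, 2, 2, 2, 2, 1], giving D = diag(2, 1, 2, 2, 2, 2, 1) and L = D - A. Diagonalising L (or applying a numerical eigensolver to the 7x7 matrix) gives the spectrum above. The 2 zero eigenvalues correspond to the 2 connected components.

[0, 0, 1, 2, 2, 3, 4]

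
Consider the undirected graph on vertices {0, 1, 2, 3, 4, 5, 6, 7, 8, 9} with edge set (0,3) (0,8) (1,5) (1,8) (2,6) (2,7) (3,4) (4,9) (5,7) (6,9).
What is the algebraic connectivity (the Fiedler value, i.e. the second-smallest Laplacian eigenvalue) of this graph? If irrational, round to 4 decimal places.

0.3820

Reading degrees in the order [0, 1, 2, 3, 4, 5, 6, 7, 8, 9] gives [2, 2, 2, 2, 2, 2, 2, 2, 2, 2]; set D = diag(2, 2, 2, 2, 2, 2, 2, 2, 2, 2) and form L = D - A. The sorted Laplacian eigenvalues are [0, 0.3820, 0.3820, 1.3820, 1.3820, 2.6180, 2.6180, 3.6180, 3.6180, 4]; the algebraic connectivity is the second entry, 0.3820. The eigenvalues sum to 20, which equals trace(L) = 2|E|.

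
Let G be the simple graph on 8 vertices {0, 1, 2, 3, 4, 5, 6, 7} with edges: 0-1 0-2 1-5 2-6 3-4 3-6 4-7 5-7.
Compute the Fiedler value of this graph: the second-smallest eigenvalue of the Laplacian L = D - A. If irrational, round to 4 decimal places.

0.5858

With the vertex order [0, 1, 2, 3, 4, 5, 6, 7], the degrees are [2, 2, 2, 2, 2, 2, 2, 2], giving D = diag(2, 2, 2, 2, 2, 2, 2, 2) and L = D - A. Computing the eigenvalues of L and sorting gives [0, 0.5858, 0.5858, 2, 2, 3.4142, 3.4142, 4]. The Fiedler value lambda_2 = 0.5858 is strictly positive, so the graph is connected. The largest eigenvalue, 4, is at most the vertex count 8. There is one zero in the spectrum, matching the 1 component.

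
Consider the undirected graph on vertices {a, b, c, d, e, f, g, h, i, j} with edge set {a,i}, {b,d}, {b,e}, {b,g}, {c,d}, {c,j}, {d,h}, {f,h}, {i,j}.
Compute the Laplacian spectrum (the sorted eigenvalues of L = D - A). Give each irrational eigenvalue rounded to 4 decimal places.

[0, 0.1566, 0.3280, 0.8452, 1, 1.7534, 2.4520, 3.1820, 3.5756, 4.7070]

Each diagonal entry of L is the vertex degree and each off-diagonal entry is -1 where an edge is present, 0 otherwise; in the order [a, b, c, d, e, f, g, h, i, j] the diagonal is [1, 3, 2, 3, 1, 1, 1, 2, 2, 2]. Since every row of L sums to 0, the all-ones vector is in the kernel and 0 is an eigenvalue. The single zero eigenvalue shows the graph is connected. By the matrix-tree theorem the graph has (1/10) * product of the nonzero eigenvalues = 1 spanning tree. There is one zero in the spectrum, matching the 1 component.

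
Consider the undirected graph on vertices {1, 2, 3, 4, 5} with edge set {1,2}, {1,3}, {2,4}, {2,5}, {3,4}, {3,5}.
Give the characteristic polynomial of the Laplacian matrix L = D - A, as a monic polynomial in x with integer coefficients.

Each diagonal entry of L is the vertex degree and each off-diagonal entry is -1 where an edge is present, 0 otherwise; in the order [1, 2, 3, 4, 5] the diagonal is [2, 3, 3, 2, 2]. Computing det(xI - L) by cofactor expansion (or equivalently via sum-over-permutations) gives x^5 - 12x^4 + 51x^3 - 92x^2 + 60x. The coefficient of x^4 equals -trace(L) = -12, matching the sum of degrees. The largest eigenvalue, 5, is at most the vertex count 5.

x^5 - 12x^4 + 51x^3 - 92x^2 + 60x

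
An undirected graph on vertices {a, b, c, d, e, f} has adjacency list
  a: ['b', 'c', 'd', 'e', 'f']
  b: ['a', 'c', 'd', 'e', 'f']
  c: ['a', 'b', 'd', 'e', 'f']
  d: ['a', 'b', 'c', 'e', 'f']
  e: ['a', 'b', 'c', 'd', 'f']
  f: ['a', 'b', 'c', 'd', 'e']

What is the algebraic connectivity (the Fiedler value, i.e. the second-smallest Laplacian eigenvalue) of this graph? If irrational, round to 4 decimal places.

With the vertex order [a, b, c, d, e, f], the degrees are [5, 5, 5, 5, 5, 5], giving D = diag(5, 5, 5, 5, 5, 5) and L = D - A. The sorted Laplacian eigenvalues are [0, 6, 6, 6, 6, 6]; the algebraic connectivity is the second entry, 6. The eigenvalues sum to 30, which equals trace(L) = 2|E|.

6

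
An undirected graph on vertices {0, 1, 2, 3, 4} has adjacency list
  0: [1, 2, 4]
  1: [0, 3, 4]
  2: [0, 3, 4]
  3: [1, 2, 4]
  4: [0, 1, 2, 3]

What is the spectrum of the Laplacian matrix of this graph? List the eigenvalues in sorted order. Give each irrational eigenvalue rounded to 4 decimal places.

[0, 3, 3, 5, 5]

Reading degrees in the order [0, 1, 2, 3, 4] gives [3, 3, 3, 3, 4]; set D = diag(3, 3, 3, 3, 4) and form L = D - A. L is symmetric positive semidefinite, so every eigenvalue is real and nonnegative. By the matrix-tree theorem the graph has (1/5) * product of the nonzero eigenvalues = 45 spanning trees. The largest eigenvalue, 5, is at most the vertex count 5.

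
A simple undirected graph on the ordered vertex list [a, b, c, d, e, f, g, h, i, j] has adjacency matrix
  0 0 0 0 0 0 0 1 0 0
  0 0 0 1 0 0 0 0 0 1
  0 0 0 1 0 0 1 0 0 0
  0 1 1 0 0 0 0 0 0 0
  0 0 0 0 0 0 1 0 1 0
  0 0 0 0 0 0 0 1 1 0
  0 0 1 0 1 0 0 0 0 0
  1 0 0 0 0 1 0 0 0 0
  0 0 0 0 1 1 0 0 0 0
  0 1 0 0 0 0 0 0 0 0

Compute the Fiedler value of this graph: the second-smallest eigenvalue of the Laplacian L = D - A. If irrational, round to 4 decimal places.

0.0979

With the vertex order [a, b, c, d, e, f, g, h, i, j], the degrees are [1, 2, 2, 2, 2, 2, 2, 2, 2, 1], giving D = diag(1, 2, 2, 2, 2, 2, 2, 2, 2, 1) and L = D - A. The sorted Laplacian eigenvalues are [0, 0.0979, 0.3820, 0.8244, 1.3820, 2, 2.6180, 3.1756, 3.6180, 3.9021]; the algebraic connectivity is the second entry, 0.0979. There is one zero in the spectrum, matching the 1 component.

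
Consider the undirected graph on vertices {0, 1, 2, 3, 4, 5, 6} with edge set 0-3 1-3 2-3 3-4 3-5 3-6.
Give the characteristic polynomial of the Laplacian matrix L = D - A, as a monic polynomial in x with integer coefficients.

With the vertex order [0, 1, 2, 3, 4, 5, 6], the degrees are [1, 1, 1, 6, 1, 1, 1], giving D = diag(1, 1, 1, 6, 1, 1, 1) and L = D - A. The eigenvalues of L are [0, 1, 1, 1, 1, 1, 7]; the characteristic polynomial is the product of (x - lambda_i), which multiplies out to x^7 - 12x^6 + 45x^5 - 80x^4 + 75x^3 - 36x^2 + 7x. The coefficient of x^6 equals -trace(L) = -12, matching the sum of degrees. The largest eigenvalue, 7, is at most the vertex count 7.

x^7 - 12x^6 + 45x^5 - 80x^4 + 75x^3 - 36x^2 + 7x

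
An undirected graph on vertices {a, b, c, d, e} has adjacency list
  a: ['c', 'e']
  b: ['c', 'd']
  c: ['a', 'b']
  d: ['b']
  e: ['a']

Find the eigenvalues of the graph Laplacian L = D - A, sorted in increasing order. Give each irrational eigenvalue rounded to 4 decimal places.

Reading degrees in the order [a, b, c, d, e] gives [2, 2, 2, 1, 1]; set D = diag(2, 2, 2, 1, 1) and form L = D - A. Since every row of L sums to 0, the all-ones vector is in the kernel and 0 is an eigenvalue. The single zero eigenvalue shows the graph is connected. The largest eigenvalue, 3.6180, is at most the vertex count 5.

[0, 0.3820, 1.3820, 2.6180, 3.6180]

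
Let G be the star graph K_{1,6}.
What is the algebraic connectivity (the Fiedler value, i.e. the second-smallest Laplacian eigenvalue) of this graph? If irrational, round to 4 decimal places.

The graph has 7 vertices and degree multiset [6, 1, 1, 1, 1, 1, 1]; D is the diagonal matrix of degrees and L = D - A. The smallest Laplacian eigenvalue is always 0. The next one, lambda_2 = 1, measures how hard the graph is to disconnect: larger values mean better connectivity. The eigenvalues sum to 12, which equals trace(L) = 2|E|. The largest eigenvalue, 7, is at most the vertex count 7.

1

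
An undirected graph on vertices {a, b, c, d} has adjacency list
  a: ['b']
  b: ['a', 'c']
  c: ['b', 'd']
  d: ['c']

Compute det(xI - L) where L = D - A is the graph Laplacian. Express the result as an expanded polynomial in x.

With the vertex order [a, b, c, d], the degrees are [1, 2, 2, 1], giving D = diag(1, 2, 2, 1) and L = D - A. L has integer entries, so p(x) = det(xI - L) has integer coefficients. Expanding the determinant yields x^4 - 6x^3 + 10x^2 - 4x. Since p(0) = det(-L) = 0, x divides p(x). The eigenvalues sum to 6, which equals trace(L) = 2|E|. By the matrix-tree theorem the graph has (1/4) * product of the nonzero eigenvalues = 1 spanning tree.

x^4 - 6x^3 + 10x^2 - 4x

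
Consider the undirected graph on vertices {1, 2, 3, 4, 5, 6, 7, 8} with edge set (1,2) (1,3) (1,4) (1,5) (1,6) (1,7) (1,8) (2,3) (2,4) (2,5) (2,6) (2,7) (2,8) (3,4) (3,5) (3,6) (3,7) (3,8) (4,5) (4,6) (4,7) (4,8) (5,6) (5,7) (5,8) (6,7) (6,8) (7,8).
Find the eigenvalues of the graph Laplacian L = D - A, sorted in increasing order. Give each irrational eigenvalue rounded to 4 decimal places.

[0, 8, 8, 8, 8, 8, 8, 8]

With the vertex order [1, 2, 3, 4, 5, 6, 7, 8], the degrees are [7, 7, 7, 7, 7, 7, 7, 7], giving D = diag(7, 7, 7, 7, 7, 7, 7, 7) and L = D - A. Since every row of L sums to 0, the all-ones vector is in the kernel and 0 is an eigenvalue. The single zero eigenvalue shows the graph is connected. There is one zero in the spectrum, matching the 1 component.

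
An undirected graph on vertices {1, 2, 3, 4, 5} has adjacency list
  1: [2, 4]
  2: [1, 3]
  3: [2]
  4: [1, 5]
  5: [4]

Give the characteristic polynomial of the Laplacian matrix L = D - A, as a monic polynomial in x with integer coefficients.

x^5 - 8x^4 + 21x^3 - 20x^2 + 5x

Reading degrees in the order [1, 2, 3, 4, 5] gives [2, 2, 1, 2, 1]; set D = diag(2, 2, 1, 2, 1) and form L = D - A. L has integer entries, so p(x) = det(xI - L) has integer coefficients. Expanding the determinant yields x^5 - 8x^4 + 21x^3 - 20x^2 + 5x. Since p(0) = det(-L) = 0, x divides p(x). There is one zero in the spectrum, matching the 1 component.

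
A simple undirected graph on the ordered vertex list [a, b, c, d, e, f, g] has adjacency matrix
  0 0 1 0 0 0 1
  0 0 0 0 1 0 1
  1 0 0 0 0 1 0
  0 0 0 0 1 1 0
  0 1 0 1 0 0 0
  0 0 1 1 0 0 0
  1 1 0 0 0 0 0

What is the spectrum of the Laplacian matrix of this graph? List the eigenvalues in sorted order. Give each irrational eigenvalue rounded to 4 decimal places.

[0, 0.7530, 0.7530, 2.4450, 2.4450, 3.8019, 3.8019]

With the vertex order [a, b, c, d, e, f, g], the degrees are [2, 2, 2, 2, 2, 2, 2], giving D = diag(2, 2, 2, 2, 2, 2, 2) and L = D - A. Since every row of L sums to 0, the all-ones vector is in the kernel and 0 is an eigenvalue.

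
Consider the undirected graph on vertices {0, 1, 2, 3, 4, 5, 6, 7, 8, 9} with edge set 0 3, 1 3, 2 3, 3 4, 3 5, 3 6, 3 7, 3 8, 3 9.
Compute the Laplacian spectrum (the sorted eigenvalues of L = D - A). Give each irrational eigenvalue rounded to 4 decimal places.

With the vertex order [0, 1, 2, 3, 4, 5, 6, 7, 8, 9], the degrees are [1, 1, 1, 9, 1, 1, 1, 1, 1, 1], giving D = diag(1, 1, 1, 9, 1, 1, 1, 1, 1, 1) and L = D - A. L is symmetric positive semidefinite, so every eigenvalue is real and nonnegative. By the matrix-tree theorem the graph has (1/10) * product of the nonzero eigenvalues = 1 spanning tree.

[0, 1, 1, 1, 1, 1, 1, 1, 1, 10]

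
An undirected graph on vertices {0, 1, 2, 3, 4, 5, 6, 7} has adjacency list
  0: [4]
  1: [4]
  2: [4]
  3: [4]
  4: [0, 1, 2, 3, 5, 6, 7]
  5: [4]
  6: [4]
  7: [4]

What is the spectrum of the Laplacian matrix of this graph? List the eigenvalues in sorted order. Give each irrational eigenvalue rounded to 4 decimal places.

[0, 1, 1, 1, 1, 1, 1, 8]

With the vertex order [0, 1, 2, 3, 4, 5, 6, 7], the degrees are [1, 1, 1, 1, 7, 1, 1, 1], giving D = diag(1, 1, 1, 1, 7, 1, 1, 1) and L = D - A. Diagonalising L (or applying a numerical eigensolver to the 8x8 matrix) gives the spectrum above. By the matrix-tree theorem the graph has (1/8) * product of the nonzero eigenvalues = 1 spanning tree.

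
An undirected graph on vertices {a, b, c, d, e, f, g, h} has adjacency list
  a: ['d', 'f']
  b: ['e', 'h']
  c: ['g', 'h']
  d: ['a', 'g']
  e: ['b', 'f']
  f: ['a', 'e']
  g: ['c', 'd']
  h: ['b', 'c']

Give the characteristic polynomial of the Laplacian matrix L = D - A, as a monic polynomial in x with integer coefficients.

Reading degrees in the order [a, b, c, d, e, f, g, h] gives [2, 2, 2, 2, 2, 2, 2, 2]; set D = diag(2, 2, 2, 2, 2, 2, 2, 2) and form L = D - A. Computing det(xI - L) by cofactor expansion (or equivalently via sum-over-permutations) gives x^8 - 16x^7 + 104x^6 - 352x^5 + 660x^4 - 672x^3 + 336x^2 - 64x. Since p(0) = det(-L) = 0, x divides p(x). The largest eigenvalue, 4, is at most the vertex count 8.

x^8 - 16x^7 + 104x^6 - 352x^5 + 660x^4 - 672x^3 + 336x^2 - 64x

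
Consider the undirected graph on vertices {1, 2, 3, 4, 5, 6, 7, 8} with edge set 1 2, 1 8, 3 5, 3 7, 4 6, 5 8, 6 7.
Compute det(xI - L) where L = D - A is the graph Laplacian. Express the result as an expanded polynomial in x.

Reading degrees in the order [1, 2, 3, 4, 5, 6, 7, 8] gives [2, 1, 2, 1, 2, 2, 2, 2]; set D = diag(2, 1, 2, 1, 2, 2, 2, 2) and form L = D - A. L has integer entries, so p(x) = det(xI - L) has integer coefficients. Expanding the determinant yields x^8 - 14x^7 + 78x^6 - 220x^5 + 330x^4 - 252x^3 + 84x^2 - 8x. Since p(0) = det(-L) = 0, x divides p(x). There is one zero in the spectrum, matching the 1 component. The largest eigenvalue, 3.8478, is at most the vertex count 8.

x^8 - 14x^7 + 78x^6 - 220x^5 + 330x^4 - 252x^3 + 84x^2 - 8x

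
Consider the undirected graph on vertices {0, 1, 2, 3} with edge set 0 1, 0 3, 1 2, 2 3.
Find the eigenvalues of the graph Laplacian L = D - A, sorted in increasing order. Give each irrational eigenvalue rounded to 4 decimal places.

Each diagonal entry of L is the vertex degree and each off-diagonal entry is -1 where an edge is present, 0 otherwise; in the order [0, 1, 2, 3] the diagonal is [2, 2, 2, 2]. Since every row of L sums to 0, the all-ones vector is in the kernel and 0 is an eigenvalue. The single zero eigenvalue shows the graph is connected.

[0, 2, 2, 4]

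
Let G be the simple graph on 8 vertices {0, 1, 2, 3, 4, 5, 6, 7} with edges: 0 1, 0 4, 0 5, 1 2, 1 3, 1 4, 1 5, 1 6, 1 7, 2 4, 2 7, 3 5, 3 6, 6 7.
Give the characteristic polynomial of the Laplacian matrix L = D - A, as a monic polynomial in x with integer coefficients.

With the vertex order [0, 1, 2, 3, 4, 5, 6, 7], the degrees are [3, 7, 3, 3, 3, 3, 3, 3], giving D = diag(3, 7, 3, 3, 3, 3, 3, 3) and L = D - A. L has integer entries, so p(x) = det(xI - L) has integer coefficients. Expanding the determinant yields x^8 - 28x^7 + 322x^6 - 1974x^5 + 6965x^4 - 14126x^3 + 15225x^2 - 6728x. The constant term is 0 because L is singular (the all-ones vector lies in its kernel).

x^8 - 28x^7 + 322x^6 - 1974x^5 + 6965x^4 - 14126x^3 + 15225x^2 - 6728x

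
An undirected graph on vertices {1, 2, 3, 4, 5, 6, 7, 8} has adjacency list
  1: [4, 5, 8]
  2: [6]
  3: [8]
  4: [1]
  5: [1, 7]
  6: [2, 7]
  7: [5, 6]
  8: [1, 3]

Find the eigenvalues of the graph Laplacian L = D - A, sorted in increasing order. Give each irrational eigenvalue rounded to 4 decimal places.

[0, 0.1864, 0.5858, 1, 2, 2.4707, 3.4142, 4.3429]

Each diagonal entry of L is the vertex degree and each off-diagonal entry is -1 where an edge is present, 0 otherwise; in the order [1, 2, 3, 4, 5, 6, 7, 8] the diagonal is [3, 1, 1, 1, 2, 2, 2, 2]. L is symmetric positive semidefinite, so every eigenvalue is real and nonnegative. The single zero eigenvalue shows the graph is connected. There is one zero in the spectrum, matching the 1 component.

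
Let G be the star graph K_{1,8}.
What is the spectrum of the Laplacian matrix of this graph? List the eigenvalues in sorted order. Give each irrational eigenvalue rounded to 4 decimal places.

The graph has 9 vertices and degree multiset [8, 1, 1, 1, 1, 1, 1, 1, 1]; D is the diagonal matrix of degrees and L = D - A. L is symmetric positive semidefinite, so every eigenvalue is real and nonnegative.

[0, 1, 1, 1, 1, 1, 1, 1, 9]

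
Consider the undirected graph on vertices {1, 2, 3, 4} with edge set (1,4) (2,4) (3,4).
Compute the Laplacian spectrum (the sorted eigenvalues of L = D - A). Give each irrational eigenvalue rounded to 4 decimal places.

[0, 1, 1, 4]

With the vertex order [1, 2, 3, 4], the degrees are [1, 1, 1, 3], giving D = diag(1, 1, 1, 3) and L = D - A. L is symmetric positive semidefinite, so every eigenvalue is real and nonnegative. The eigenvalues sum to 6, which equals trace(L) = 2|E|.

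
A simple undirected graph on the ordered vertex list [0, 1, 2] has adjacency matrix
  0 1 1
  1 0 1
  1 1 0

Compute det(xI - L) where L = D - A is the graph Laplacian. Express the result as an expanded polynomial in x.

With the vertex order [0, 1, 2], the degrees are [2, 2, 2], giving D = diag(2, 2, 2) and L = D - A. Computing det(xI - L) by cofactor expansion (or equivalently via sum-over-permutations) gives x^3 - 6x^2 + 9x. The coefficient of x^2 equals -trace(L) = -6, matching the sum of degrees. The eigenvalues sum to 6, which equals trace(L) = 2|E|. There is one zero in the spectrum, matching the 1 component.

x^3 - 6x^2 + 9x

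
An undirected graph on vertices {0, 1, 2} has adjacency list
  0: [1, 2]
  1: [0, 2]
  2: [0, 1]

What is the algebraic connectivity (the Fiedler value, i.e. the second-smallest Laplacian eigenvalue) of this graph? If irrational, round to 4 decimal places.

With the vertex order [0, 1, 2], the degrees are [2, 2, 2], giving D = diag(2, 2, 2) and L = D - A. The smallest Laplacian eigenvalue is always 0. The next one, lambda_2 = 3, measures how hard the graph is to disconnect: larger values mean better connectivity. The eigenvalues sum to 6, which equals trace(L) = 2|E|.

3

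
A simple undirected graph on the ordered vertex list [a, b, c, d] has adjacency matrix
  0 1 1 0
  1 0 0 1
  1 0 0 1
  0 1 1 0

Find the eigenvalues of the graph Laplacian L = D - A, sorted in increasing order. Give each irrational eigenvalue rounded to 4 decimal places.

[0, 2, 2, 4]

Reading degrees in the order [a, b, c, d] gives [2, 2, 2, 2]; set D = diag(2, 2, 2, 2) and form L = D - A. The multiplicity of 0 as a Laplacian eigenvalue equals the number of connected components. The largest eigenvalue, 4, is at most the vertex count 4. There is one zero in the spectrum, matching the 1 component.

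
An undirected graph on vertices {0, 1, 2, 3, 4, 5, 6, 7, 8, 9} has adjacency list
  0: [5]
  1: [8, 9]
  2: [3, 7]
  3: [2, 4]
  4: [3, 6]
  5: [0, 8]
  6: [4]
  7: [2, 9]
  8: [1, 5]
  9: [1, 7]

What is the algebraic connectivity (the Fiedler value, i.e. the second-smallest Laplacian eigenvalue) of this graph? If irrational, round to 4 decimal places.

Reading degrees in the order [0, 1, 2, 3, 4, 5, 6, 7, 8, 9] gives [1, 2, 2, 2, 2, 2, 1, 2, 2, 2]; set D = diag(1, 2, 2, 2, 2, 2, 1, 2, 2, 2) and form L = D - A. The smallest Laplacian eigenvalue is always 0. The next one, lambda_2 = 0.0979, measures how hard the graph is to disconnect: larger values mean better connectivity. The largest eigenvalue, 3.9021, is at most the vertex count 10. The eigenvalues sum to 18, which equals trace(L) = 2|E|.

0.0979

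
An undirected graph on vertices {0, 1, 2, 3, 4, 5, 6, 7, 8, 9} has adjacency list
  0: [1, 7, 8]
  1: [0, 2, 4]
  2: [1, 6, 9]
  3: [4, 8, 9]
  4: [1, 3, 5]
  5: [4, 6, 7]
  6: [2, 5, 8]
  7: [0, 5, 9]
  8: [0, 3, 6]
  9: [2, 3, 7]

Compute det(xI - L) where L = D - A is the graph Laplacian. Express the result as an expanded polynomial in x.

x^10 - 30x^9 + 390x^8 - 2880x^7 + 13305x^6 - 39882x^5 + 77640x^4 - 94800x^3 + 66000x^2 - 20000x

Reading degrees in the order [0, 1, 2, 3, 4, 5, 6, 7, 8, 9] gives [3, 3, 3, 3, 3, 3, 3, 3, 3, 3]; set D = diag(3, 3, 3, 3, 3, 3, 3, 3, 3, 3) and form L = D - A. The eigenvalues of L are [0, 2, 2, 2, 2, 2, 5, 5, 5, 5]; the characteristic polynomial is the product of (x - lambda_i), which multiplies out to x^10 - 30x^9 + 390x^8 - 2880x^7 + 13305x^6 - 39882x^5 + 77640x^4 - 94800x^3 + 66000x^2 - 20000x. The coefficient of x^9 equals -trace(L) = -30, matching the sum of degrees. By the matrix-tree theorem the graph has (1/10) * product of the nonzero eigenvalues = 2000 spanning trees.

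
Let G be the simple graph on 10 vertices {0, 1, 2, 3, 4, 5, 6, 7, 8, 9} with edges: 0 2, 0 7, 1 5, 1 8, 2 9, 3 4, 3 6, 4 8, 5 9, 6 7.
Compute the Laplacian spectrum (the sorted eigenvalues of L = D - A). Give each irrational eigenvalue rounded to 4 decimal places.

[0, 0.3820, 0.3820, 1.3820, 1.3820, 2.6180, 2.6180, 3.6180, 3.6180, 4]

Each diagonal entry of L is the vertex degree and each off-diagonal entry is -1 where an edge is present, 0 otherwise; in the order [0, 1, 2, 3, 4, 5, 6, 7, 8, 9] the diagonal is [2, 2, 2, 2, 2, 2, 2, 2, 2, 2]. Diagonalising L (or applying a numerical eigensolver to the 10x10 matrix) gives the spectrum above. The single zero eigenvalue shows the graph is connected. There is one zero in the spectrum, matching the 1 component.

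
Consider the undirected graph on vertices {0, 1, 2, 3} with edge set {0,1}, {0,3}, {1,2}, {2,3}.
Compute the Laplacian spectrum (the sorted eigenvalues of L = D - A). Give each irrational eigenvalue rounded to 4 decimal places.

[0, 2, 2, 4]

Reading degrees in the order [0, 1, 2, 3] gives [2, 2, 2, 2]; set D = diag(2, 2, 2, 2) and form L = D - A. Since every row of L sums to 0, the all-ones vector is in the kernel and 0 is an eigenvalue. The largest eigenvalue, 4, is at most the vertex count 4. The eigenvalues sum to 8, which equals trace(L) = 2|E|.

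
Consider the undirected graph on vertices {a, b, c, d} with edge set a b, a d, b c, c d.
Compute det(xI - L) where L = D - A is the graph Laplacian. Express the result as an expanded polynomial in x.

x^4 - 8x^3 + 20x^2 - 16x

Each diagonal entry of L is the vertex degree and each off-diagonal entry is -1 where an edge is present, 0 otherwise; in the order [a, b, c, d] the diagonal is [2, 2, 2, 2]. The eigenvalues of L are [0, 2, 2, 4]; the characteristic polynomial is the product of (x - lambda_i), which multiplies out to x^4 - 8x^3 + 20x^2 - 16x. The coefficient of x^3 equals -trace(L) = -8, matching the sum of degrees.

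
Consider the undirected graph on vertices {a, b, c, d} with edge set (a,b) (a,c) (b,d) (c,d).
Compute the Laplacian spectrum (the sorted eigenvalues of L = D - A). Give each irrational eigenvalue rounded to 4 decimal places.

[0, 2, 2, 4]

Each diagonal entry of L is the vertex degree and each off-diagonal entry is -1 where an edge is present, 0 otherwise; in the order [a, b, c, d] the diagonal is [2, 2, 2, 2]. Diagonalising L (or applying a numerical eigensolver to the 4x4 matrix) gives the spectrum above. The single zero eigenvalue shows the graph is connected.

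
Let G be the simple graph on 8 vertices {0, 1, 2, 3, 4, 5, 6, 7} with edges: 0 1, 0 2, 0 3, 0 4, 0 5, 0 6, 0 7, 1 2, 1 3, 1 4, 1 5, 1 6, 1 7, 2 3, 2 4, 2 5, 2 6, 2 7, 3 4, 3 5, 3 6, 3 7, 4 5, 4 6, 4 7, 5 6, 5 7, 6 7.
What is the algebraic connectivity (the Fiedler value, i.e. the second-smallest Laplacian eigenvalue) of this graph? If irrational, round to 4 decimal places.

8

Reading degrees in the order [0, 1, 2, 3, 4, 5, 6, 7] gives [7, 7, 7, 7, 7, 7, 7, 7]; set D = diag(7, 7, 7, 7, 7, 7, 7, 7) and form L = D - A. The smallest Laplacian eigenvalue is always 0. The next one, lambda_2 = 8, measures how hard the graph is to disconnect: larger values mean better connectivity. The largest eigenvalue, 8, is at most the vertex count 8. By the matrix-tree theorem the graph has (1/8) * product of the nonzero eigenvalues = 262144 spanning trees.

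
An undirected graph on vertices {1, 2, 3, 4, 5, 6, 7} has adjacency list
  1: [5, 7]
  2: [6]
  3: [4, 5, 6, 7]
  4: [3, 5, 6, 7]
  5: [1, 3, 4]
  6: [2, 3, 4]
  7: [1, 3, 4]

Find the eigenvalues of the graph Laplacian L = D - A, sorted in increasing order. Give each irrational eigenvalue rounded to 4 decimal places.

[0, 0.6766, 2, 3, 3.6421, 5, 5.6813]

Each diagonal entry of L is the vertex degree and each off-diagonal entry is -1 where an edge is present, 0 otherwise; in the order [1, 2, 3, 4, 5, 6, 7] the diagonal is [2, 1, 4, 4, 3, 3, 3]. The multiplicity of 0 as a Laplacian eigenvalue equals the number of connected components. There is one zero in the spectrum, matching the 1 component. The eigenvalues sum to 20, which equals trace(L) = 2|E|.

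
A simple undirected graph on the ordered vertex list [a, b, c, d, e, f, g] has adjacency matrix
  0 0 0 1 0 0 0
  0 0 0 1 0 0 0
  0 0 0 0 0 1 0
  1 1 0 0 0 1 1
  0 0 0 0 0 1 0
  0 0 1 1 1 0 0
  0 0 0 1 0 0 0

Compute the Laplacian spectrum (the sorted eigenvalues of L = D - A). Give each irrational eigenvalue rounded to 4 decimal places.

With the vertex order [a, b, c, d, e, f, g], the degrees are [1, 1, 1, 4, 1, 3, 1], giving D = diag(1, 1, 1, 4, 1, 3, 1) and L = D - A. The multiplicity of 0 as a Laplacian eigenvalue equals the number of connected components. The single zero eigenvalue shows the graph is connected. There is one zero in the spectrum, matching the 1 component.

[0, 0.3983, 1, 1, 1, 3.3399, 5.2618]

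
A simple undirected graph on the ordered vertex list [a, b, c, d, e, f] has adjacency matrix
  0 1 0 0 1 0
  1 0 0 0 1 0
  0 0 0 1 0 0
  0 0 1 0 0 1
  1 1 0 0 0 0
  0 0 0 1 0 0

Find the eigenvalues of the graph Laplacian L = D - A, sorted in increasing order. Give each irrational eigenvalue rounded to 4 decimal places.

With the vertex order [a, b, c, d, e, f], the degrees are [2, 2, 1, 2, 2, 1], giving D = diag(2, 2, 1, 2, 2, 1) and L = D - A. Since every row of L sums to 0, the all-ones vector is in the kernel and 0 is an eigenvalue. The 2 zero eigenvalues correspond to the 2 connected components. The largest eigenvalue, 3, is at most the vertex count 6. The eigenvalues sum to 10, which equals trace(L) = 2|E|.

[0, 0, 1, 3, 3, 3]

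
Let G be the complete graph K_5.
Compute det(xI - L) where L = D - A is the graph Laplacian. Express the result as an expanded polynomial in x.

The graph has 5 vertices and degree multiset [4, 4, 4, 4, 4]; D is the diagonal matrix of degrees and L = D - A. The eigenvalues of L are [0, 5, 5, 5, 5]; the characteristic polynomial is the product of (x - lambda_i), which multiplies out to x^5 - 20x^4 + 150x^3 - 500x^2 + 625x. The constant term is 0 because L is singular (the all-ones vector lies in its kernel). By the matrix-tree theorem the graph has (1/5) * product of the nonzero eigenvalues = 125 spanning trees.

x^5 - 20x^4 + 150x^3 - 500x^2 + 625x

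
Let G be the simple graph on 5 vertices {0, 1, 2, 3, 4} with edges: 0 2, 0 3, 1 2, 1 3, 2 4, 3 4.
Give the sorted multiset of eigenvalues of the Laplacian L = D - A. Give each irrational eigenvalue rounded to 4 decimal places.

Each diagonal entry of L is the vertex degree and each off-diagonal entry is -1 where an edge is present, 0 otherwise; in the order [0, 1, 2, 3, 4] the diagonal is [2, 2, 3, 3, 2]. The multiplicity of 0 as a Laplacian eigenvalue equals the number of connected components. The single zero eigenvalue shows the graph is connected. By the matrix-tree theorem the graph has (1/5) * product of the nonzero eigenvalues = 12 spanning trees.

[0, 2, 2, 3, 5]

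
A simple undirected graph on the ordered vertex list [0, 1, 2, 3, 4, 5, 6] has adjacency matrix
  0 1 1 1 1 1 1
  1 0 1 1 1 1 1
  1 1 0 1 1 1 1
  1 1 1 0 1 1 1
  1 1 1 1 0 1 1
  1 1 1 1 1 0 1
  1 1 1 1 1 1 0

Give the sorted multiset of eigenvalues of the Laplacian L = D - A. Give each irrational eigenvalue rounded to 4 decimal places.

With the vertex order [0, 1, 2, 3, 4, 5, 6], the degrees are [6, 6, 6, 6, 6, 6, 6], giving D = diag(6, 6, 6, 6, 6, 6, 6) and L = D - A. Since every row of L sums to 0, the all-ones vector is in the kernel and 0 is an eigenvalue.

[0, 7, 7, 7, 7, 7, 7]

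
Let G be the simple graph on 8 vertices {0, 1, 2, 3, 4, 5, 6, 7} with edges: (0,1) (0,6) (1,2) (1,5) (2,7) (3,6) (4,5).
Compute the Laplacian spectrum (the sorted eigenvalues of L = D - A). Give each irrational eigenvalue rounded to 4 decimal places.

With the vertex order [0, 1, 2, 3, 4, 5, 6, 7], the degrees are [2, 3, 2, 1, 1, 2, 2, 1], giving D = diag(2, 3, 2, 1, 1, 2, 2, 1) and L = D - A. L is symmetric positive semidefinite, so every eigenvalue is real and nonnegative. By the matrix-tree theorem the graph has (1/8) * product of the nonzero eigenvalues = 1 spanning tree.

[0, 0.2434, 0.3820, 1.1798, 2, 2.6180, 3.1386, 4.4383]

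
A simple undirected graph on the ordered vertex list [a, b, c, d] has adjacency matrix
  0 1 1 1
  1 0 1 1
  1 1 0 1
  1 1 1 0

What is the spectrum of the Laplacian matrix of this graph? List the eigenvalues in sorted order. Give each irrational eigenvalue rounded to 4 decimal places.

Reading degrees in the order [a, b, c, d] gives [3, 3, 3, 3]; set D = diag(3, 3, 3, 3) and form L = D - A. L is symmetric positive semidefinite, so every eigenvalue is real and nonnegative. The eigenvalues sum to 12, which equals trace(L) = 2|E|.

[0, 4, 4, 4]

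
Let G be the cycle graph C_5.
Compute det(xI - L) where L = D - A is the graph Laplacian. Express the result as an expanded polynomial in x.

x^5 - 10x^4 + 35x^3 - 50x^2 + 25x

The graph has 5 vertices and degree multiset [2, 2, 2, 2, 2]; D is the diagonal matrix of degrees and L = D - A. L has integer entries, so p(x) = det(xI - L) has integer coefficients. Expanding the determinant yields x^5 - 10x^4 + 35x^3 - 50x^2 + 25x. The coefficient of x^4 equals -trace(L) = -10, matching the sum of degrees. By the matrix-tree theorem the graph has (1/5) * product of the nonzero eigenvalues = 5 spanning trees.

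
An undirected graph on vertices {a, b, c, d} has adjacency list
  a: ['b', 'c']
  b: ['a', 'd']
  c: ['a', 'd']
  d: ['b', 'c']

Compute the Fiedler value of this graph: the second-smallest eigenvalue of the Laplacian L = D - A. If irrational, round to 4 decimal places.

2

Reading degrees in the order [a, b, c, d] gives [2, 2, 2, 2]; set D = diag(2, 2, 2, 2) and form L = D - A. The sorted Laplacian eigenvalues are [0, 2, 2, 4]; the algebraic connectivity is the second entry, 2. The eigenvalues sum to 8, which equals trace(L) = 2|E|. The largest eigenvalue, 4, is at most the vertex count 4.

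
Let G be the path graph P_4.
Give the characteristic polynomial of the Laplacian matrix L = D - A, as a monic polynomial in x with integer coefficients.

x^4 - 6x^3 + 10x^2 - 4x

The graph has 4 vertices and degree multiset [2, 2, 1, 1]; D is the diagonal matrix of degrees and L = D - A. Computing det(xI - L) by cofactor expansion (or equivalently via sum-over-permutations) gives x^4 - 6x^3 + 10x^2 - 4x. The constant term is 0 because L is singular (the all-ones vector lies in its kernel). There is one zero in the spectrum, matching the 1 component. The eigenvalues sum to 6, which equals trace(L) = 2|E|.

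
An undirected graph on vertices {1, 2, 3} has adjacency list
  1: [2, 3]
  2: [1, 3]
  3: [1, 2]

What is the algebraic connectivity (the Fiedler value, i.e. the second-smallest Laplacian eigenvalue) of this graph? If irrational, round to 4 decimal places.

Reading degrees in the order [1, 2, 3] gives [2, 2, 2]; set D = diag(2, 2, 2) and form L = D - A. The smallest Laplacian eigenvalue is always 0. The next one, lambda_2 = 3, measures how hard the graph is to disconnect: larger values mean better connectivity.

3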